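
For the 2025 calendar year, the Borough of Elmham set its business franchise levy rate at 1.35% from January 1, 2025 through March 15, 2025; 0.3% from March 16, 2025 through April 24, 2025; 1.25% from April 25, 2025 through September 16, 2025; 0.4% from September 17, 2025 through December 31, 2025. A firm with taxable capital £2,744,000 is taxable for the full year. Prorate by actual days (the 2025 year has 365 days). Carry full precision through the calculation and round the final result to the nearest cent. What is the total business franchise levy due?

£25,226.01

January 1 – March 15, 2025: 74 days at 1.35% → £2,744,000 × 1.35% × 74/365 = £7,510.2904
March 16 – April 24, 2025: 40 days at 0.3% → £2,744,000 × 0.3% × 40/365 = £902.1370
April 25 – September 16, 2025: 145 days at 1.25% → £2,744,000 × 1.25% × 145/365 = £13,626.0274
September 17 – December 31, 2025: 106 days at 0.4% → £2,744,000 × 0.4% × 106/365 = £3,187.5507
Total = £25,226.0055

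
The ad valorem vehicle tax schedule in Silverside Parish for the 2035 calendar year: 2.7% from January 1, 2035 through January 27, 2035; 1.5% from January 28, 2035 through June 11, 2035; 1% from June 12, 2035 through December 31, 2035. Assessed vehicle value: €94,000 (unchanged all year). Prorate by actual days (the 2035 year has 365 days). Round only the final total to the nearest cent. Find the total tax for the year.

€1,232.04

January 1 – January 27, 2035: 27 days at 2.7% → €94,000 × 2.7% × 27/365 = €187.7425
January 28 – June 11, 2035: 135 days at 1.5% → €94,000 × 1.5% × 135/365 = €521.5068
June 12 – December 31, 2035: 203 days at 1% → €94,000 × 1% × 203/365 = €522.7945
Total = €1,232.0438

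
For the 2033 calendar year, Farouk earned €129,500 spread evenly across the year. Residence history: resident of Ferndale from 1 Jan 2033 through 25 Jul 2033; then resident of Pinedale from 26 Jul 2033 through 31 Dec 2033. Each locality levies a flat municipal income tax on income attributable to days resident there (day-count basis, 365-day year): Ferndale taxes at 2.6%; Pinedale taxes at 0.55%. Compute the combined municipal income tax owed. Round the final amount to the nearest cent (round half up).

€2,210.55

Ferndale, 1 Jan – 25 Jul 2033: 206 days → €129,500 × 2.6% × 206/365 = €1,900.2795
Pinedale, 26 Jul – 31 Dec 2033: 159 days → €129,500 × 0.55% × 159/365 = €310.2678
Total = €2,210.5473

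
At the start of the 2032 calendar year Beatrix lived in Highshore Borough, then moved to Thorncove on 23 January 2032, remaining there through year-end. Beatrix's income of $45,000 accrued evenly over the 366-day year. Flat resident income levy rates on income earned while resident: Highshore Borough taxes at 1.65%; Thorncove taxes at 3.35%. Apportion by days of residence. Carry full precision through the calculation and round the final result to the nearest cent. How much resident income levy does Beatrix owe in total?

Highshore Borough, 1 January – 22 January 2032: 22 days → $45,000 × 1.65% × 22/366 = $44.6311
Thorncove, 23 January – 31 December 2032: 344 days → $45,000 × 3.35% × 344/366 = $1,416.8852
Total = $1,461.5164

$1,461.52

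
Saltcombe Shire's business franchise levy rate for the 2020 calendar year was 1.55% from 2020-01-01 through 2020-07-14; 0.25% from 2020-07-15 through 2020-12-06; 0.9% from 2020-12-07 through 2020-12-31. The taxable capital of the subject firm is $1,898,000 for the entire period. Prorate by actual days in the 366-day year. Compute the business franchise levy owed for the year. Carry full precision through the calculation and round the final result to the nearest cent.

$18,801.09

2020-01-01 to 2020-07-14: 196 days at 1.55% → $1,898,000 × 1.55% × 196/366 = $15,754.4372
2020-07-15 to 2020-12-06: 145 days at 0.25% → $1,898,000 × 0.25% × 145/366 = $1,879.8497
2020-12-07 to 2020-12-31: 25 days at 0.9% → $1,898,000 × 0.9% × 25/366 = $1,166.8033
Total = $18,801.0902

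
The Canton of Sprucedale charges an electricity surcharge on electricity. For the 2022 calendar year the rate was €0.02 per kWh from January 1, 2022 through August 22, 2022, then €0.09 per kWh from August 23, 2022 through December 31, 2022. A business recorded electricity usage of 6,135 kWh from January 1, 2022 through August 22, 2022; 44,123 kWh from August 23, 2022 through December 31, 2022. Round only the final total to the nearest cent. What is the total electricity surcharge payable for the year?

January 1 – August 22, 2022: 6,135 kWh at €0.02/kWh → €122.70
August 23 – December 31, 2022: 44,123 kWh at €0.09/kWh → €3,971.07

€4,093.77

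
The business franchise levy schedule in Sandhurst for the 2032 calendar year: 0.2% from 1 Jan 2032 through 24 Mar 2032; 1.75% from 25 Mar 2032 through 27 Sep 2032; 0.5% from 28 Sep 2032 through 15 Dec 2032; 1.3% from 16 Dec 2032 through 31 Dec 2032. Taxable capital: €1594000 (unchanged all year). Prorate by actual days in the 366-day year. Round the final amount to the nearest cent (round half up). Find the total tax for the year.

€17610.22

1 Jan – 24 Mar 2032: 84 days at 0.2% → €1594000 × 0.2% × 84/366 = €731.6721
25 Mar – 27 Sep 2032: 187 days at 1.75% → €1594000 × 1.75% × 187/366 = €14252.3634
28 Sep – 15 Dec 2032: 79 days at 0.5% → €1594000 × 0.5% × 79/366 = €1720.3005
16 Dec – 31 Dec 2032: 16 days at 1.3% → €1594000 × 1.3% × 16/366 = €905.8798
Total = €17610.2158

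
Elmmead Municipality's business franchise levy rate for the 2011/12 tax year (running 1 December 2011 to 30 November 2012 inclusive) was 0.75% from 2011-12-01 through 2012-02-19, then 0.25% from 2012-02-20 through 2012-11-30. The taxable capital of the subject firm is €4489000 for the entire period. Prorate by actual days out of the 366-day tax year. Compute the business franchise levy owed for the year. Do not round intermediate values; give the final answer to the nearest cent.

2011-12-01 to 2012-02-19: 81 days at 0.75% → €4489000 × 0.75% × 81/366 = €7451.0041
2012-02-20 to 2012-11-30: 285 days at 0.25% → €4489000 × 0.25% × 285/366 = €8738.8320
Total = €16189.8361

€16189.84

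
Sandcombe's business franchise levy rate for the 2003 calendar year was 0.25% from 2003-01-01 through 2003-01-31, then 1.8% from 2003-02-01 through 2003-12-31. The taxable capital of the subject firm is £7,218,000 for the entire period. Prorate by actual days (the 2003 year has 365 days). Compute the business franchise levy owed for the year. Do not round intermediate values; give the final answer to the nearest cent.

2003-01-01 to 2003-01-31: 31 days at 0.25% → £7,218,000 × 0.25% × 31/365 = £1,532.5890
2003-02-01 to 2003-12-31: 334 days at 1.8% → £7,218,000 × 1.8% × 334/365 = £118,889.3589
Total = £120,421.9479

£120,421.95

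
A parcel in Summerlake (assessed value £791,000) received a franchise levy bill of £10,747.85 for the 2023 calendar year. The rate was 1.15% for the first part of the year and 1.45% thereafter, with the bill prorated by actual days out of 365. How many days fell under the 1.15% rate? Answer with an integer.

111 days

Let d = days at the first rate; then 365 − d days at the second rate.
£791,000 × [1.15%·d + 1.45%·(365−d)] / 365 = £10,747.85
Solving gives d = 111, so the new rate took effect on April 22, 2023.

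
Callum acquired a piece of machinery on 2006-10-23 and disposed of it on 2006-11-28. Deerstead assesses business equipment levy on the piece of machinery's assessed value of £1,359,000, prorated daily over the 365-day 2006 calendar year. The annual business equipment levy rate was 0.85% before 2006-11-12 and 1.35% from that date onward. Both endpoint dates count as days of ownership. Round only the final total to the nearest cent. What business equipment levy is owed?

£1,487.45

2006-10-23 to 2006-11-11: 20 days at 0.85% → £1,359,000 × 0.85% × 20/365 = £632.9589
2006-11-12 to 2006-11-28: 17 days at 1.35% → £1,359,000 × 1.35% × 17/365 = £854.4945
Total = £1,487.4534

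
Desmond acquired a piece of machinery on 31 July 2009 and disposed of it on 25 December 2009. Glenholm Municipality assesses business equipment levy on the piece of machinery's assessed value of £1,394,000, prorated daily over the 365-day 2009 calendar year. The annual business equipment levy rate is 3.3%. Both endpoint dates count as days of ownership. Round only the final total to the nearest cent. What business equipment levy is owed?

Days held (31 July – 25 December 2009): 148 out of 365
Tax = £1,394,000 × 3.3% × 148/365 = £18,652.8658

£18,652.87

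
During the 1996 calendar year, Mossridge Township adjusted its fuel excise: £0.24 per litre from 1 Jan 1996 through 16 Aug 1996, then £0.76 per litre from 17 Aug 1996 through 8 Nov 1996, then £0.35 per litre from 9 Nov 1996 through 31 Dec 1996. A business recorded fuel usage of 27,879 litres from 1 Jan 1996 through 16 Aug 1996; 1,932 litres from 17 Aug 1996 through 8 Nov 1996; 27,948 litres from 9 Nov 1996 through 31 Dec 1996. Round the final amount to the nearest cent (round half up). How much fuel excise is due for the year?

£17,941.08

1 Jan – 16 Aug 1996: 27,879 litres at £0.24/litre → £6,690.96
17 Aug – 8 Nov 1996: 1,932 litres at £0.76/litre → £1,468.32
9 Nov – 31 Dec 1996: 27,948 litres at £0.35/litre → £9,781.80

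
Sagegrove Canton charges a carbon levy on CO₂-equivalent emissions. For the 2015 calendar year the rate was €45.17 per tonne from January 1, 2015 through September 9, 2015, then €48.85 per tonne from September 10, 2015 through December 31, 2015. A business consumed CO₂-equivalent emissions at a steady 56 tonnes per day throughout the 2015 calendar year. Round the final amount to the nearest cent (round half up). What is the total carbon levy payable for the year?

January 1 – September 9, 2015: 252 days × 56 tonnes/day = 14,112 tonnes at €45.17/tonne → €637,439.04
September 10 – December 31, 2015: 113 days × 56 tonnes/day = 6,328 tonnes at €48.85/tonne → €309,122.80

€946,561.84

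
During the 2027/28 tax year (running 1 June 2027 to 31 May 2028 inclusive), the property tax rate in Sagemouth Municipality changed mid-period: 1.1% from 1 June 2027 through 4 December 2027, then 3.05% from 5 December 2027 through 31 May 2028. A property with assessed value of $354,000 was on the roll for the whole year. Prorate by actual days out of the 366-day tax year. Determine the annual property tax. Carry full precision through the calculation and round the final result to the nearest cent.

1 June – 4 December 2027: 187 days at 1.1% → $354,000 × 1.1% × 187/366 = $1,989.5574
5 December 2027 – 31 May 2028: 179 days at 3.05% → $354,000 × 3.05% × 179/366 = $5,280.5000
Total = $7,270.0574

$7,270.06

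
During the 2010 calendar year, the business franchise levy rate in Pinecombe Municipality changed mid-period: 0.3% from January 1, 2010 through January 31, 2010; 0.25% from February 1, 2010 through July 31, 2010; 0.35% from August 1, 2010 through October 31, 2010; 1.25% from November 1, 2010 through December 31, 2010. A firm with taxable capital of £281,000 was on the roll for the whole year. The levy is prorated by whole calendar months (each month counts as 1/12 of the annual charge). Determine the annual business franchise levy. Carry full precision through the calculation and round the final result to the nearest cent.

January 1 – January 31, 2010: 1 month at 0.3% → £281,000 × 0.3% × 1/12 = £70.2500
February 1 – July 31, 2010: 6 months at 0.25% → £281,000 × 0.25% × 6/12 = £351.2500
August 1 – October 31, 2010: 3 months at 0.35% → £281,000 × 0.35% × 3/12 = £245.8750
November 1 – December 31, 2010: 2 months at 1.25% → £281,000 × 1.25% × 2/12 = £585.4167
Total = £1,252.7917

£1,252.79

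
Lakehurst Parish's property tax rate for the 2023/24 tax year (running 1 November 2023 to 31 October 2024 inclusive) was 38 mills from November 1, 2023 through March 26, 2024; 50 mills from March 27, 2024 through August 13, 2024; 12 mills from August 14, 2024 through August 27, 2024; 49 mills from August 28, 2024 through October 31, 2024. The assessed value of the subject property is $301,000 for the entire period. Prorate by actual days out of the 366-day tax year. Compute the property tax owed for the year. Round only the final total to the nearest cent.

$13,108.30

November 1, 2023 – March 26, 2024: 147 days at 38 mills → $301,000 × 3.8% × 147/366 = $4,593.9508
March 27 – August 13, 2024: 140 days at 50 mills → $301,000 × 5% × 140/366 = $5,756.8306
August 14 – August 27, 2024: 14 days at 12 mills → $301,000 × 1.2% × 14/366 = $138.1639
August 28 – October 31, 2024: 65 days at 49 mills → $301,000 × 4.9% × 65/366 = $2,619.3579
Total = $13,108.3033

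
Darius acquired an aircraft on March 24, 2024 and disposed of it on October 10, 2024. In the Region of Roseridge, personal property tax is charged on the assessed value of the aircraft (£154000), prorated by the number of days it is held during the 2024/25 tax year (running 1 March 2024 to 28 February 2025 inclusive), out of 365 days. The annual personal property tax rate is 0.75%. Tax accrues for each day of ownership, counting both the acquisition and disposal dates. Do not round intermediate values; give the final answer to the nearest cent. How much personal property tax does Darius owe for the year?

£636.04

Days held (March 24 – October 10, 2024): 201 out of 365
Tax = £154000 × 0.75% × 201/365 = £636.0411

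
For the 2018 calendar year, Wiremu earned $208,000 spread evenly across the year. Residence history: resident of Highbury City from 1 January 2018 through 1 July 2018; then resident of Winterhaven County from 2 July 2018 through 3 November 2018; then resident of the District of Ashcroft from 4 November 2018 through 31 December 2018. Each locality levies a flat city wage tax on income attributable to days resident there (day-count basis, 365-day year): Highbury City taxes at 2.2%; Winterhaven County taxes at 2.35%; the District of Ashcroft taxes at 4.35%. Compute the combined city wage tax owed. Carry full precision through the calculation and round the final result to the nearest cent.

Highbury City, 1 January – 1 July 2018: 182 days → $208,000 × 2.2% × 182/365 = $2,281.7315
Winterhaven County, 2 July – 3 November 2018: 125 days → $208,000 × 2.35% × 125/365 = $1,673.9726
The District of Ashcroft, 4 November – 31 December 2018: 58 days → $208,000 × 4.35% × 58/365 = $1,437.7644
Total = $5,393.4685

$5,393.47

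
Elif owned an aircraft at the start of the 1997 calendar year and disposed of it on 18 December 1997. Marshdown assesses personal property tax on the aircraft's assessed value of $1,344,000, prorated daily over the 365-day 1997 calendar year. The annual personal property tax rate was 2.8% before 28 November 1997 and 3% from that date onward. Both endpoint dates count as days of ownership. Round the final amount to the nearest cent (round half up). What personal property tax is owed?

$36,446.33

1 January – 27 November 1997: 331 days at 2.8% → $1,344,000 × 2.8% × 331/365 = $34,126.5534
28 November – 18 December 1997: 21 days at 3% → $1,344,000 × 3% × 21/365 = $2,319.7808
Total = $36,446.3342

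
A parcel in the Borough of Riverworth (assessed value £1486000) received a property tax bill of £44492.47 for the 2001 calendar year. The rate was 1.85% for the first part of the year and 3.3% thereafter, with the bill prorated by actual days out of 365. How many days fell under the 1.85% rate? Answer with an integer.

77 days

Let d = days at the first rate; then 365 − d days at the second rate.
£1486000 × [1.85%·d + 3.3%·(365−d)] / 365 = £44492.47
Solving gives d = 77, so the new rate took effect on 19 March 2001.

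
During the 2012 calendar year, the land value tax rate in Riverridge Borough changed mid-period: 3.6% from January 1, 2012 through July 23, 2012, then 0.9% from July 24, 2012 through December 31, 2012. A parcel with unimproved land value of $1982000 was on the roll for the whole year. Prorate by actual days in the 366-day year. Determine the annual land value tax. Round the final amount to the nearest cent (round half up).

January 1 – July 23, 2012: 205 days at 3.6% → $1982000 × 3.6% × 205/366 = $39964.9180
July 24 – December 31, 2012: 161 days at 0.9% → $1982000 × 0.9% × 161/366 = $7846.7705
Total = $47811.6885

$47811.69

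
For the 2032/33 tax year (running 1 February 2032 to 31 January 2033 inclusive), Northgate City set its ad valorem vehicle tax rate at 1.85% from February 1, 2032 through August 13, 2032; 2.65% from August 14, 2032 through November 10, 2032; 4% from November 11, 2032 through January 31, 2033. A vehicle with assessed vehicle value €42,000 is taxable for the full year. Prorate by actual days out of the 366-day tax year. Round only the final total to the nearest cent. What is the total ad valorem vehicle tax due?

€1,061.02

February 1 – August 13, 2032: 195 days at 1.85% → €42,000 × 1.85% × 195/366 = €413.9754
August 14 – November 10, 2032: 89 days at 2.65% → €42,000 × 2.65% × 89/366 = €270.6475
November 11, 2032 – January 31, 2033: 82 days at 4% → €42,000 × 4% × 82/366 = €376.3934
Total = €1,061.0164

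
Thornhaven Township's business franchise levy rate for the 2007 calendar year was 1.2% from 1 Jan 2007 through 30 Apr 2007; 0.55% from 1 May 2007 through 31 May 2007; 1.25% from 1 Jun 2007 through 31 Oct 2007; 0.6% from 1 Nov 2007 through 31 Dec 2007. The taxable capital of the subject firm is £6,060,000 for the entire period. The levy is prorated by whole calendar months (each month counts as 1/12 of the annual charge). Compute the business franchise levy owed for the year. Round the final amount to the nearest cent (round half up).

£64,640.00

1 Jan – 30 Apr 2007: 4 months at 1.2% → £6,060,000 × 1.2% × 4/12 = £24,240.0000
1 May – 31 May 2007: 1 month at 0.55% → £6,060,000 × 0.55% × 1/12 = £2,777.5000
1 Jun – 31 Oct 2007: 5 months at 1.25% → £6,060,000 × 1.25% × 5/12 = £31,562.5000
1 Nov – 31 Dec 2007: 2 months at 0.6% → £6,060,000 × 0.6% × 2/12 = £6,060.0000
Total = £64,640.0000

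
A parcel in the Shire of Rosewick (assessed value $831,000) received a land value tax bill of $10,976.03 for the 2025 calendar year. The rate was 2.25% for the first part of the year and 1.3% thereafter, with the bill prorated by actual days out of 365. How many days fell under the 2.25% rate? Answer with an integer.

8 days

Let d = days at the first rate; then 365 − d days at the second rate.
$831,000 × [2.25%·d + 1.3%·(365−d)] / 365 = $10,976.03
Solving gives d = 8, so the new rate took effect on 9 January 2025.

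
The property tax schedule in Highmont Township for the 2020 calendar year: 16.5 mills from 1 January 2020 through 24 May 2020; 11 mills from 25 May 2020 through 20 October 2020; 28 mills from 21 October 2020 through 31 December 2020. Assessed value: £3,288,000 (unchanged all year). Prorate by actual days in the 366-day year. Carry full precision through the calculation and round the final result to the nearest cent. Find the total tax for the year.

£54,328.36

1 January – 24 May 2020: 145 days at 16.5 mills → £3,288,000 × 1.65% × 145/366 = £21,493.2787
25 May – 20 October 2020: 149 days at 11 mills → £3,288,000 × 1.1% × 149/366 = £14,724.1311
21 October – 31 December 2020: 72 days at 28 mills → £3,288,000 × 2.8% × 72/366 = £18,110.9508
Total = £54,328.3607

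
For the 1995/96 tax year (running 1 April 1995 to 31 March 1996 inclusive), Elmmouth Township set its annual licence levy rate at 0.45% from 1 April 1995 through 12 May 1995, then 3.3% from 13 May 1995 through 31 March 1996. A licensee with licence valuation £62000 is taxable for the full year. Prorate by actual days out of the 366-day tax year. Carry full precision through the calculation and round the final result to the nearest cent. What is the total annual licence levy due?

1 April – 12 May 1995: 42 days at 0.45% → £62000 × 0.45% × 42/366 = £32.0164
13 May 1995 – 31 March 1996: 324 days at 3.3% → £62000 × 3.3% × 324/366 = £1811.2131
Total = £1843.2295

£1843.23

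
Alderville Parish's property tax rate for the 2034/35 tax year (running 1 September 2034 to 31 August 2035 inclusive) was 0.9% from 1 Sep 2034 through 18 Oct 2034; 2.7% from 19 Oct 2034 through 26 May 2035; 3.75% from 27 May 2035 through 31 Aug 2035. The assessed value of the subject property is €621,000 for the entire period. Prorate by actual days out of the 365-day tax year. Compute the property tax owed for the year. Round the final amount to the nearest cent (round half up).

1 Sep – 18 Oct 2034: 48 days at 0.9% → €621,000 × 0.9% × 48/365 = €734.9918
19 Oct 2034 – 26 May 2035: 220 days at 2.7% → €621,000 × 2.7% × 220/365 = €10,106.1370
27 May – 31 Aug 2035: 97 days at 3.75% → €621,000 × 3.75% × 97/365 = €6,188.7329
Total = €17,029.8616

€17,029.86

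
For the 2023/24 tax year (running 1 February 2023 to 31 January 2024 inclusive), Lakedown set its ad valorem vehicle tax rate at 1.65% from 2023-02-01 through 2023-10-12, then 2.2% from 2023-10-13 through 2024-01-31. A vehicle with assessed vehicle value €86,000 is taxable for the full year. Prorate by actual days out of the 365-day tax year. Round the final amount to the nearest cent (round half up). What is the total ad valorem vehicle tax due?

2023-02-01 to 2023-10-12: 254 days at 1.65% → €86,000 × 1.65% × 254/365 = €987.4685
2023-10-13 to 2024-01-31: 111 days at 2.2% → €86,000 × 2.2% × 111/365 = €575.3753
Total = €1,562.8438

€1,562.84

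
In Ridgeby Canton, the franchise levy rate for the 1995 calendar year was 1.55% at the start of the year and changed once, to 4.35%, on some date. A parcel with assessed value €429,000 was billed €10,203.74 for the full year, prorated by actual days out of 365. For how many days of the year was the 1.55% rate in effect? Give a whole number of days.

Let d = days at the first rate; then 365 − d days at the second rate.
€429,000 × [1.55%·d + 4.35%·(365−d)] / 365 = €10,203.74
Solving gives d = 257, so the new rate took effect on 15 September 1995.

257 days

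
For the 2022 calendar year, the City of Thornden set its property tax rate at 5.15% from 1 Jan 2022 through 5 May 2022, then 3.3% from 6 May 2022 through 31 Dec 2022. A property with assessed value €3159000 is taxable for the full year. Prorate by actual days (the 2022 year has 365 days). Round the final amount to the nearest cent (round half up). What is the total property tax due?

€124261.21

1 Jan – 5 May 2022: 125 days at 5.15% → €3159000 × 5.15% × 125/365 = €55715.2397
6 May – 31 Dec 2022: 240 days at 3.3% → €3159000 × 3.3% × 240/365 = €68545.9726
Total = €124261.2123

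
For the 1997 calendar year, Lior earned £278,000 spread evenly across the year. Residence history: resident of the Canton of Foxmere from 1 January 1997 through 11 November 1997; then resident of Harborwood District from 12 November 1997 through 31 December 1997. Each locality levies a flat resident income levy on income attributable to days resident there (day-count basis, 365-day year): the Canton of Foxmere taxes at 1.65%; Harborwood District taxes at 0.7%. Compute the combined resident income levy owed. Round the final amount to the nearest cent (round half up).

The Canton of Foxmere, 1 January – 11 November 1997: 315 days → £278,000 × 1.65% × 315/365 = £3,958.6438
Harborwood District, 12 November – 31 December 1997: 50 days → £278,000 × 0.7% × 50/365 = £266.5753
Total = £4,225.2192

£4,225.22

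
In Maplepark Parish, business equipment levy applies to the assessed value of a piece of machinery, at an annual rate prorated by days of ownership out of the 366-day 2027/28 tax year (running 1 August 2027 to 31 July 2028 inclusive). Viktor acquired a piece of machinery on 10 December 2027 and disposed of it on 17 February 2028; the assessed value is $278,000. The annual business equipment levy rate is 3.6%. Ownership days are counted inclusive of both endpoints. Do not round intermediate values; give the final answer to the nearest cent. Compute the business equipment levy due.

$1,914.10

Days held (10 December 2027 – 17 February 2028): 70 out of 366
Tax = $278,000 × 3.6% × 70/366 = $1,914.0984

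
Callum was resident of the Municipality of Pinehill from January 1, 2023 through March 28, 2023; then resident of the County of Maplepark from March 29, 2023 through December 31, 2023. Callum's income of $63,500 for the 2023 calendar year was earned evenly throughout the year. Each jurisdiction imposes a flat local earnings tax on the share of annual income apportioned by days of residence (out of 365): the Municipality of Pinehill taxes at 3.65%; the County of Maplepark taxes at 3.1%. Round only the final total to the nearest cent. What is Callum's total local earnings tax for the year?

The Municipality of Pinehill, January 1 – March 28, 2023: 87 days → $63,500 × 3.65% × 87/365 = $552.4500
The County of Maplepark, March 29 – December 31, 2023: 278 days → $63,500 × 3.1% × 278/365 = $1,499.2959
Total = $2,051.7459

$2,051.75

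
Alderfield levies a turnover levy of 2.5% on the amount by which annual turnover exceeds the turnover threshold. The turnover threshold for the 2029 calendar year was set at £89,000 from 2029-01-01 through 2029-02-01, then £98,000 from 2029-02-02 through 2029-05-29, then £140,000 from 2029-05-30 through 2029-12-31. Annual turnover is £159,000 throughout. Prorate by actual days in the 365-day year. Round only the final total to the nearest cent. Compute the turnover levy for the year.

2029-01-01 to 2029-02-01: 32 days, exemption £89,000 → (£159,000 − £89,000) × 2.5% × 32/365 = £153.4247
2029-02-02 to 2029-05-29: 117 days, exemption £98,000 → (£159,000 − £98,000) × 2.5% × 117/365 = £488.8356
2029-05-30 to 2029-12-31: 216 days, exemption £140,000 → (£159,000 − £140,000) × 2.5% × 216/365 = £281.0959
Total = £923.3562

£923.36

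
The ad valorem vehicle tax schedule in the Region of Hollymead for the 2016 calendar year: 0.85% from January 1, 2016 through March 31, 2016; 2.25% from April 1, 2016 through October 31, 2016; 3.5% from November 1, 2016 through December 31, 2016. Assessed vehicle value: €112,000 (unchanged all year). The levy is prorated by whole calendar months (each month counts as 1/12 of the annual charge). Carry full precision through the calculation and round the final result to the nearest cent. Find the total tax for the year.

January 1 – March 31, 2016: 3 months at 0.85% → €112,000 × 0.85% × 3/12 = €238.0000
April 1 – October 31, 2016: 7 months at 2.25% → €112,000 × 2.25% × 7/12 = €1,470.0000
November 1 – December 31, 2016: 2 months at 3.5% → €112,000 × 3.5% × 2/12 = €653.3333
Total = €2,361.3333

€2,361.33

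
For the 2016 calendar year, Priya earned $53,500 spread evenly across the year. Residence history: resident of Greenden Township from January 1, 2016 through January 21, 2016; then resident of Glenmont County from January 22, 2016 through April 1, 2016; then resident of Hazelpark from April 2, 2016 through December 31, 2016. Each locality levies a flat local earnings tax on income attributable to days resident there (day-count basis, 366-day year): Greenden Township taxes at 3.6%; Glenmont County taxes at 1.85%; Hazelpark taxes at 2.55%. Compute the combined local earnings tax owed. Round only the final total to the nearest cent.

$1,323.83

Greenden Township, January 1 – January 21, 2016: 21 days → $53,500 × 3.6% × 21/366 = $110.5082
Glenmont County, January 22 – April 1, 2016: 71 days → $53,500 × 1.85% × 71/366 = $192.0007
Hazelpark, April 2 – December 31, 2016: 274 days → $53,500 × 2.55% × 274/366 = $1,021.3238
Total = $1,323.8327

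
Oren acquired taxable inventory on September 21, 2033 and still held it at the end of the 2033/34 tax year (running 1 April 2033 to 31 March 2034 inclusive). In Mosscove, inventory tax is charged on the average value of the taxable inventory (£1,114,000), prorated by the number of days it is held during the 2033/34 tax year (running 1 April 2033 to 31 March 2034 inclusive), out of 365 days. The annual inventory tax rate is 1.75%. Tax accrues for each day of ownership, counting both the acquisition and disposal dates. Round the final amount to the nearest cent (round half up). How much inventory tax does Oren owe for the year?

Days held (September 21, 2033 – March 31, 2034): 192 out of 365
Tax = £1,114,000 × 1.75% × 192/365 = £10,254.9041

£10,254.90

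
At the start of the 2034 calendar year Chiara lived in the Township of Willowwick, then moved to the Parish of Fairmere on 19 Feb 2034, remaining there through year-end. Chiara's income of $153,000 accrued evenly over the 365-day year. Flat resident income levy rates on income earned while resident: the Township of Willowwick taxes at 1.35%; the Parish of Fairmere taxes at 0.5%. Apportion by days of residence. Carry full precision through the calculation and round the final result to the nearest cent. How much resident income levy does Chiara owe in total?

The Township of Willowwick, 1 Jan – 18 Feb 2034: 49 days → $153,000 × 1.35% × 49/365 = $277.2863
The Parish of Fairmere, 19 Feb – 31 Dec 2034: 316 days → $153,000 × 0.5% × 316/365 = $662.3014
Total = $939.5877

$939.59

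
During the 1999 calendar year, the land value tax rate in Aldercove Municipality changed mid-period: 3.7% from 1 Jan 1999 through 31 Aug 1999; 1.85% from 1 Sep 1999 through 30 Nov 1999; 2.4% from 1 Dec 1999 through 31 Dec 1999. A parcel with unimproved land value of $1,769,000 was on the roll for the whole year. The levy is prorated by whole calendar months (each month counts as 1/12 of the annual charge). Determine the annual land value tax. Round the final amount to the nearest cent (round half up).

$55,354.96

1 Jan – 31 Aug 1999: 8 months at 3.7% → $1,769,000 × 3.7% × 8/12 = $43,635.3333
1 Sep – 30 Nov 1999: 3 months at 1.85% → $1,769,000 × 1.85% × 3/12 = $8,181.6250
1 Dec – 31 Dec 1999: 1 month at 2.4% → $1,769,000 × 2.4% × 1/12 = $3,538.0000
Total = $55,354.9583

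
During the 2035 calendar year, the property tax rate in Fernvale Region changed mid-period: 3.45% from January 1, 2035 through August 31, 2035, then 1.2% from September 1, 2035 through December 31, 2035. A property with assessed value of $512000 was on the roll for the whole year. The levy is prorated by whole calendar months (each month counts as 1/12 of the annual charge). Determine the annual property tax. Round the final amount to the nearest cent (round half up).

January 1 – August 31, 2035: 8 months at 3.45% → $512000 × 3.45% × 8/12 = $11776.0000
September 1 – December 31, 2035: 4 months at 1.2% → $512000 × 1.2% × 4/12 = $2048.0000
Total = $13824.0000

$13824.00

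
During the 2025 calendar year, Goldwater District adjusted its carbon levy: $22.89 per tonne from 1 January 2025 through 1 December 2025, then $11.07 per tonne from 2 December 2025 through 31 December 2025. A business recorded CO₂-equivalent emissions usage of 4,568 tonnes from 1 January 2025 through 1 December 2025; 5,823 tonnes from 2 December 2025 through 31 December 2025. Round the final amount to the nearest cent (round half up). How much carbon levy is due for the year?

1 January – 1 December 2025: 4,568 tonnes at $22.89/tonne → $104,561.52
2 December – 31 December 2025: 5,823 tonnes at $11.07/tonne → $64,460.61

$169,022.13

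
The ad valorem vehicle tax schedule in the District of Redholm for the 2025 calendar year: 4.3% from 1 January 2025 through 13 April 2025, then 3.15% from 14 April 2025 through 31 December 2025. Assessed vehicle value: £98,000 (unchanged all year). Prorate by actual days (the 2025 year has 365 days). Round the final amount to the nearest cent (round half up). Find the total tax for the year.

1 January – 13 April 2025: 103 days at 4.3% → £98,000 × 4.3% × 103/365 = £1,189.1562
14 April – 31 December 2025: 262 days at 3.15% → £98,000 × 3.15% × 262/365 = £2,215.8740
Total = £3,405.0301

£3,405.03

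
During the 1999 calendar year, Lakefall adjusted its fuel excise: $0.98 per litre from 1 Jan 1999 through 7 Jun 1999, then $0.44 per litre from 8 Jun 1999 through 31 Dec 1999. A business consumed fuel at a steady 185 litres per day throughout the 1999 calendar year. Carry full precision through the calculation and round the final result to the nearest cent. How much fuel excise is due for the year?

1 Jan – 7 Jun 1999: 158 days × 185 litres/day = 29,230 litres at $0.98/litre → $28,645.40
8 Jun – 31 Dec 1999: 207 days × 185 litres/day = 38,295 litres at $0.44/litre → $16,849.80

$45,495.20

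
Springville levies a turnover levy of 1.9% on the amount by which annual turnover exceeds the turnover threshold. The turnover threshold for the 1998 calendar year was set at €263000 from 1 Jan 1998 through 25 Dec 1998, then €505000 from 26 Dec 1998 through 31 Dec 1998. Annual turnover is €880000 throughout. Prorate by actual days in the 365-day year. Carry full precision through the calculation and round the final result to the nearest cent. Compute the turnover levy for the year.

€11647.42

1 Jan – 25 Dec 1998: 359 days, exemption €263000 → (€880000 − €263000) × 1.9% × 359/365 = €11530.2932
26 Dec – 31 Dec 1998: 6 days, exemption €505000 → (€880000 − €505000) × 1.9% × 6/365 = €117.1233
Total = €11647.4164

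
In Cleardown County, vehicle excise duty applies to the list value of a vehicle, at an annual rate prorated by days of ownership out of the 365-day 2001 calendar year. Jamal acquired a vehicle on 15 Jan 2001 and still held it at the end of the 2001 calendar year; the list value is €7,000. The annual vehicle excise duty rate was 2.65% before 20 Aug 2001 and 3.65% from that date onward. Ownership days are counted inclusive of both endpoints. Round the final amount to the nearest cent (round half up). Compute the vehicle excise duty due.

15 Jan – 19 Aug 2001: 217 days at 2.65% → €7,000 × 2.65% × 217/365 = €110.2836
20 Aug – 31 Dec 2001: 134 days at 3.65% → €7,000 × 3.65% × 134/365 = €93.8000
Total = €204.0836

€204.08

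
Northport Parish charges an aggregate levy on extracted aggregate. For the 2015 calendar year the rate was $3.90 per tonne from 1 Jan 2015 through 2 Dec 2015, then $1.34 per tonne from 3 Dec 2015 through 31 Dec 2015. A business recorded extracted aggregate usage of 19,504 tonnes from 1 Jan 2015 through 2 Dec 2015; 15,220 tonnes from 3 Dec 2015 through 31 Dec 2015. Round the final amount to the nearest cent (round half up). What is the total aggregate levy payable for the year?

1 Jan – 2 Dec 2015: 19,504 tonnes at $3.90/tonne → $76,065.60
3 Dec – 31 Dec 2015: 15,220 tonnes at $1.34/tonne → $20,394.80

$96,460.40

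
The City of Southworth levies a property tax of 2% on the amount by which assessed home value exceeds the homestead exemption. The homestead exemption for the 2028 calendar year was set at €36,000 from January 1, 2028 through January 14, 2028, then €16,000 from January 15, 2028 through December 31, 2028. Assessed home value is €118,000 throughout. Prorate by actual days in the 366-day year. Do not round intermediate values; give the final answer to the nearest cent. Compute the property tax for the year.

January 1 – January 14, 2028: 14 days, exemption €36,000 → (€118,000 − €36,000) × 2% × 14/366 = €62.7322
January 15 – December 31, 2028: 352 days, exemption €16,000 → (€118,000 − €16,000) × 2% × 352/366 = €1,961.9672
Total = €2,024.6995

€2,024.70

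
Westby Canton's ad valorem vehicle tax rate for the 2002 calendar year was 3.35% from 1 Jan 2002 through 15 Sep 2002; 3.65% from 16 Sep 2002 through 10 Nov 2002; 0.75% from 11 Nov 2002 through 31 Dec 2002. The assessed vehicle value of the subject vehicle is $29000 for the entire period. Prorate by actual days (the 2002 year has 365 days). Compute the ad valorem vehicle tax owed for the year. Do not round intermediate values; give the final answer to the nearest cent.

1 Jan – 15 Sep 2002: 258 days at 3.35% → $29000 × 3.35% × 258/365 = $686.7041
16 Sep – 10 Nov 2002: 56 days at 3.65% → $29000 × 3.65% × 56/365 = $162.4000
11 Nov – 31 Dec 2002: 51 days at 0.75% → $29000 × 0.75% × 51/365 = $30.3904
Total = $879.4945

$879.49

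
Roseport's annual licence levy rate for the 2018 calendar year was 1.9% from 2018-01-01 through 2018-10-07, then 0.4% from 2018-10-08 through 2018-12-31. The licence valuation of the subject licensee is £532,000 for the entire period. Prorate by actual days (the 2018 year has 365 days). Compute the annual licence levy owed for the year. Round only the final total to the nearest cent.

£8,249.64

2018-01-01 to 2018-10-07: 280 days at 1.9% → £532,000 × 1.9% × 280/365 = £7,754.0822
2018-10-08 to 2018-12-31: 85 days at 0.4% → £532,000 × 0.4% × 85/365 = £495.5616
Total = £8,249.6438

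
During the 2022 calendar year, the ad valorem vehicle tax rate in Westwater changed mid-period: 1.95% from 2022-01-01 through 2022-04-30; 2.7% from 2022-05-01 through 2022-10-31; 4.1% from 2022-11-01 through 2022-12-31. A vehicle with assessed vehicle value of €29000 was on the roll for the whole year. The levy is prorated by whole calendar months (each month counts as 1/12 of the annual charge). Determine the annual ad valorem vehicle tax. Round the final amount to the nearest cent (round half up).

2022-01-01 to 2022-04-30: 4 months at 1.95% → €29000 × 1.95% × 4/12 = €188.5000
2022-05-01 to 2022-10-31: 6 months at 2.7% → €29000 × 2.7% × 6/12 = €391.5000
2022-11-01 to 2022-12-31: 2 months at 4.1% → €29000 × 4.1% × 2/12 = €198.1667
Total = €778.1667

€778.17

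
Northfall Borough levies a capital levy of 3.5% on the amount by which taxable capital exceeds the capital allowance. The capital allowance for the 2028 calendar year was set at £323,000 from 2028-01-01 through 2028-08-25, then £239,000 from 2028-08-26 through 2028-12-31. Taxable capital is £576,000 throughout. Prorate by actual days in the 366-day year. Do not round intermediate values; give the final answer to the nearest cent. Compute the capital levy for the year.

2028-01-01 to 2028-08-25: 238 days, exemption £323,000 → (£576,000 − £323,000) × 3.5% × 238/366 = £5,758.1694
2028-08-26 to 2028-12-31: 128 days, exemption £239,000 → (£576,000 − £239,000) × 3.5% × 128/366 = £4,125.0273
Total = £9,883.1967

£9,883.20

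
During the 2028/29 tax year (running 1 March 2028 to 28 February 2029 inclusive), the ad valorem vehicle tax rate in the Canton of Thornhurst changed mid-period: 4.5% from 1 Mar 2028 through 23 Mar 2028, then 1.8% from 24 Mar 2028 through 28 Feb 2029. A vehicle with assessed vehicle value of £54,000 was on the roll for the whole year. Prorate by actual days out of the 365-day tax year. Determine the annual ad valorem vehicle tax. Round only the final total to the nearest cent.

£1,063.87

1 Mar – 23 Mar 2028: 23 days at 4.5% → £54,000 × 4.5% × 23/365 = £153.1233
24 Mar 2028 – 28 Feb 2029: 342 days at 1.8% → £54,000 × 1.8% × 342/365 = £910.7507
Total = £1,063.8740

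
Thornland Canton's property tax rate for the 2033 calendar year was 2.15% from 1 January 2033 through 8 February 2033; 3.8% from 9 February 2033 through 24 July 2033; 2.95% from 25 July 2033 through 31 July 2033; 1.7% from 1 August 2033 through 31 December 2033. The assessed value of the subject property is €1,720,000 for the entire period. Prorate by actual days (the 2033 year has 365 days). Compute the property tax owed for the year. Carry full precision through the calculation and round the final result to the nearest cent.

1 January – 8 February 2033: 39 days at 2.15% → €1,720,000 × 2.15% × 39/365 = €3,951.2877
9 February – 24 July 2033: 166 days at 3.8% → €1,720,000 × 3.8% × 166/365 = €29,725.3699
25 July – 31 July 2033: 7 days at 2.95% → €1,720,000 × 2.95% × 7/365 = €973.0959
1 August – 31 December 2033: 153 days at 1.7% → €1,720,000 × 1.7% × 153/365 = €12,256.7671
Total = €46,906.5205

€46,906.52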